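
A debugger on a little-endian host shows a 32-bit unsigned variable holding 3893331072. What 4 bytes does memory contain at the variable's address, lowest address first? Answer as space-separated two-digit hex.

80 84 0F E8

3893331072 in hexadecimal, padded to 32 bits, is 0xE80F8480.
Split into bytes (most-significant first): E8 0F 84 80.
In little-endian order the low byte comes first in memory.
So at ascending addresses the bytes are 80 84 0F E8.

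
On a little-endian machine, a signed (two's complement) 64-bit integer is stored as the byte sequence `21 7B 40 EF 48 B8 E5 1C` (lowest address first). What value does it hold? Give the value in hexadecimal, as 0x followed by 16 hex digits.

0x1CE5B848EF407B21

Little-endian: lowest address holds the least-significant byte.
Reassemble most-significant byte first: 1C E5 B8 48 EF 40 7B 21 → 0x1CE5B848EF407B21.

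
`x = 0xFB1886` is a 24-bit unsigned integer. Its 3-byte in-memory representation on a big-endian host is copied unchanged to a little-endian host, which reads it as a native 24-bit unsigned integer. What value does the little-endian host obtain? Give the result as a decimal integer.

Stored big-endian, the bytes at ascending addresses are FB 18 86.
Read back as little-endian, the first byte is least significant, giving 0x8618FB.
0x8618FB = 8788219.

8788219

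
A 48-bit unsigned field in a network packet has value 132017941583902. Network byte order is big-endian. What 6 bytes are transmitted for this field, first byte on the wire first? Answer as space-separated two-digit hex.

132017941583902 in hexadecimal, padded to 48 bits, is 0x7811D283181E.
Split into bytes (most-significant first): 78 11 D2 83 18 1E.
Big-endian: lowest address holds the most-significant byte.
So the memory order matches the most-significant-first order: 78 11 D2 83 18 1E.

78 11 D2 83 18 1E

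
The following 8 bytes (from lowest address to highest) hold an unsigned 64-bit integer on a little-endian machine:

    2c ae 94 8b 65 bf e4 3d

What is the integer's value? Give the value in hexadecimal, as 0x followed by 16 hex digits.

0x3DE4BF658B94AE2C

In little-endian order the low byte comes first in memory.
Reassemble most-significant byte first: 3D E4 BF 65 8B 94 AE 2C → 0x3DE4BF658B94AE2C.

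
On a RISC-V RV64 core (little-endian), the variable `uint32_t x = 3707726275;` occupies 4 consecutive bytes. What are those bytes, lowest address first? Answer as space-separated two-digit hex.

C3 69 FF DC

3707726275 in hexadecimal, padded to 32 bits, is 0xDCFF69C3.
Split into bytes (most-significant first): DC FF 69 C3.
In little-endian order the low byte comes first in memory.
So at ascending addresses the bytes are C3 69 FF DC.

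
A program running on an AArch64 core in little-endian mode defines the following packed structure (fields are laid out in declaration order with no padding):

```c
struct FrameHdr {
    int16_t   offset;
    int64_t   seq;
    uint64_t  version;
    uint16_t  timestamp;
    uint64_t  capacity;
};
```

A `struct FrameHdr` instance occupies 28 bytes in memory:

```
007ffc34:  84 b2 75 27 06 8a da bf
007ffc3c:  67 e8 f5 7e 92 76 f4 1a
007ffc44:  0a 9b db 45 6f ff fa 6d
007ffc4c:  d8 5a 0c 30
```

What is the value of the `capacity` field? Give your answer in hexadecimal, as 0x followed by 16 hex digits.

0x300C5AD86DFAFF6F

`capacity` follows `offset` (2 B), `seq` (8 B), `version` (8 B), `timestamp` (2 B), so it starts at offset 2 + 8 + 8 + 2 = 20 and occupies 8 bytes.
Bytes at offsets 20..27: 6F FF FA 6D D8 5A 0C 30.
Little-endian stores the least-significant byte at the lowest address.
Reassemble most-significant byte first: 30 0C 5A D8 6D FA FF 6F → 0x300C5AD86DFAFF6F.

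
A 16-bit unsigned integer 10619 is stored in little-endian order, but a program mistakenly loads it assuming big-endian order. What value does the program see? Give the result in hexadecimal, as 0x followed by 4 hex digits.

0x7B29

10619 in 16-bit hexadecimal is 0x297B.
Stored little-endian, the bytes at ascending addresses are 7B 29.
Read back as big-endian, the last byte is least significant, giving 0x7B29.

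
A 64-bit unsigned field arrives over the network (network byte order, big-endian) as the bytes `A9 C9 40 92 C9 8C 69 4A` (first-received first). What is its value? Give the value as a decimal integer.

12234380861919488330

Big-endian stores the most-significant byte at the lowest address.
The bytes are already most-significant first: 0xA9C94092C98C694A.
0xA9C94092C98C694A = 12234380861919488330.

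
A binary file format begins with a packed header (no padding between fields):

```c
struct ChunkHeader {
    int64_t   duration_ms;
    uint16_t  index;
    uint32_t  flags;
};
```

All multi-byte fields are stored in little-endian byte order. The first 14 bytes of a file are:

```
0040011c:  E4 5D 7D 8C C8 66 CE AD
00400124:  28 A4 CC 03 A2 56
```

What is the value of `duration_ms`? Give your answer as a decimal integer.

`duration_ms` is the first field, at byte offset 0, occupying 8 bytes.
Bytes at offsets 0..7: E4 5D 7D 8C C8 66 CE AD.
In little-endian order the low byte comes first in memory.
Reassemble most-significant byte first: AD CE 66 C8 8C 7D 5D E4 → 0xADCE66C88C7D5DE4.
Top bit is set, so as a signed 64-bit value this is 0xADCE66C88C7D5DE4 − 2^64 = -5922683448409104924.

-5922683448409104924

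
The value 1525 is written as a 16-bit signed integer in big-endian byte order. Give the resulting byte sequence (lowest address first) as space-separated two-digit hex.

05 F5

1525 in hexadecimal, padded to 16 bits, is 0x05F5.
Split into bytes (most-significant first): 05 F5.
In big-endian order the high byte comes first in memory.
So the memory order matches the most-significant-first order: 05 F5.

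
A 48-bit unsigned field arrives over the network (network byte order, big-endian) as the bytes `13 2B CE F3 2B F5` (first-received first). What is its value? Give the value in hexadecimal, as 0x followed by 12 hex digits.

0x132BCEF32BF5

Big-endian stores the most-significant byte at the lowest address.
The bytes are already most-significant first: 0x132BCEF32BF5.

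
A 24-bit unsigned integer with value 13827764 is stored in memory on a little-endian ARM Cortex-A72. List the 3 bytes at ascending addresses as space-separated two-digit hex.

B4 FE D2

13827764 in hexadecimal, padded to 24 bits, is 0xD2FEB4.
Split into bytes (most-significant first): D2 FE B4.
In little-endian order the low byte comes first in memory.
So at ascending addresses the bytes are B4 FE D2.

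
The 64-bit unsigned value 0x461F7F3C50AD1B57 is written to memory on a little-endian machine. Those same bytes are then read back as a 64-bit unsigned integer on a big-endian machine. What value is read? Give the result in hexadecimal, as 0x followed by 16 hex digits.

Stored little-endian, the bytes at ascending addresses are 57 1B AD 50 3C 7F 1F 46.
Read back as big-endian, the last byte is least significant, giving 0x571BAD503C7F1F46.

0x571BAD503C7F1F46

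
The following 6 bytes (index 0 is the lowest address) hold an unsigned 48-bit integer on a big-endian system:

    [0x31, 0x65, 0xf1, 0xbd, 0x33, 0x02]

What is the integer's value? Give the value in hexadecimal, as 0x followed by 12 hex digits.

0x3165F1BD3302

Big-endian: lowest address holds the most-significant byte.
The bytes are already most-significant first: 0x3165F1BD3302.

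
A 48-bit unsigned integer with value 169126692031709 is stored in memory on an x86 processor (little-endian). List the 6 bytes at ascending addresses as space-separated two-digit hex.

DD 8C 66 E0 D1 99

169126692031709 in hexadecimal, padded to 48 bits, is 0x99D1E0668CDD.
Split into bytes (most-significant first): 99 D1 E0 66 8C DD.
Little-endian stores the least-significant byte at the lowest address.
So at ascending addresses the bytes are DD 8C 66 E0 D1 99.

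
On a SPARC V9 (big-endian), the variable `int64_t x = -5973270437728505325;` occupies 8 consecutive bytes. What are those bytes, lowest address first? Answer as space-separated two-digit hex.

AD 1A AE 2F 43 D9 B2 13

Two's complement of -5973270437728505325 in 64 bits: 5973270437728505325 = 0x52E551D0BC264DED; invert → 0xAD1AAE2F43D9B212; add 1 → 0xAD1AAE2F43D9B213.
Split into bytes (most-significant first): AD 1A AE 2F 43 D9 B2 13.
Big-endian stores the most-significant byte at the lowest address.
So the memory order matches the most-significant-first order: AD 1A AE 2F 43 D9 B2 13.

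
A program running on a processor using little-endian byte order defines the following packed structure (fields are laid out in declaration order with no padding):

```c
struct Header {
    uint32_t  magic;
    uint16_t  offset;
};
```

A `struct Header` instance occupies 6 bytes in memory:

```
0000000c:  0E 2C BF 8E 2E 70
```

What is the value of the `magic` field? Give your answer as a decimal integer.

`magic` is the first field, at byte offset 0, occupying 4 bytes.
Bytes at offsets 0..3: 0E 2C BF 8E.
Little-endian stores the least-significant byte at the lowest address.
Reassemble most-significant byte first: 8E BF 2C 0E → 0x8EBF2C0E.
0x8EBF2C0E = 2394893326.

2394893326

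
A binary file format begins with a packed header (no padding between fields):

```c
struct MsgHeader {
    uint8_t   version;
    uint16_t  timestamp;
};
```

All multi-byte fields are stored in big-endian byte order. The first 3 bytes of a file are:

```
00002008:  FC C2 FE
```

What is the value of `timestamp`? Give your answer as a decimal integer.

`timestamp` follows `version` (1 byte), so it starts at byte offset 1 and occupies 2 bytes.
Bytes at offsets 1..2: C2 FE.
In big-endian order the high byte comes first in memory.
The bytes are already most-significant first: 0xC2FE.
0xC2FE = 49918.

49918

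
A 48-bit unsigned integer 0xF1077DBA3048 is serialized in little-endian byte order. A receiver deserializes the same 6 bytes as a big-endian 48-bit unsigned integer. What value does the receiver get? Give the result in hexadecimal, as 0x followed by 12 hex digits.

Stored little-endian, the bytes at ascending addresses are 48 30 BA 7D 07 F1.
Read back as big-endian, the last byte is least significant, giving 0x4830BA7D07F1.

0x4830BA7D07F1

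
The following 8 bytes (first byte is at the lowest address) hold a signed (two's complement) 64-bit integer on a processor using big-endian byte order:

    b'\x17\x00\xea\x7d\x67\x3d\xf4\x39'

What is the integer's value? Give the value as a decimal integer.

Big-endian: lowest address holds the most-significant byte.
The bytes are already most-significant first: 0x1700EA7D673DF439.
0x1700EA7D673DF439 = 1657582487196267577.

1657582487196267577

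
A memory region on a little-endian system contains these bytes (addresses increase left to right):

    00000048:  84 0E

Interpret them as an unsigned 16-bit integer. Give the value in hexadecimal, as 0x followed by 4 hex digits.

0x0E84

Little-endian: lowest address holds the least-significant byte.
Reassemble most-significant byte first: 0E 84 → 0x0E84.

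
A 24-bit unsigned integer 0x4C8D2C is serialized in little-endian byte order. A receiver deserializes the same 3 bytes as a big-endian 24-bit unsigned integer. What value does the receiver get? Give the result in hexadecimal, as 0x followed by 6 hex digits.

0x2C8D4C

Stored little-endian, the bytes at ascending addresses are 2C 8D 4C.
Read back as big-endian, the last byte is least significant, giving 0x2C8D4C.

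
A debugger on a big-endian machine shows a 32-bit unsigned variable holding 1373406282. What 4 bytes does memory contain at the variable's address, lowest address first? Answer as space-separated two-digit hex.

51 DC 84 4A

1373406282 in hexadecimal, padded to 32 bits, is 0x51DC844A.
Split into bytes (most-significant first): 51 DC 84 4A.
Big-endian stores the most-significant byte at the lowest address.
So the memory order matches the most-significant-first order: 51 DC 84 4A.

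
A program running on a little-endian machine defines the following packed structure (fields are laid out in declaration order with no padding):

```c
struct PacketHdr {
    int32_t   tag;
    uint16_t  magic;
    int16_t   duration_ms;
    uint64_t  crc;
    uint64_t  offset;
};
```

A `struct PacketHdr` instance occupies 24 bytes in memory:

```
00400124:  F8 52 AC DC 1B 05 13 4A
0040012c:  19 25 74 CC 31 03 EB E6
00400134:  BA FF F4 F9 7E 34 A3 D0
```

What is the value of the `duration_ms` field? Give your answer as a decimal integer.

18963

`duration_ms` follows `tag` (4 B), `magic` (2 B), so it starts at offset 4 + 2 = 6 and occupies 2 bytes.
Bytes at offsets 6..7: 13 4A.
Little-endian: lowest address holds the least-significant byte.
Reassemble most-significant byte first: 4A 13 → 0x4A13.
0x4A13 = 18963.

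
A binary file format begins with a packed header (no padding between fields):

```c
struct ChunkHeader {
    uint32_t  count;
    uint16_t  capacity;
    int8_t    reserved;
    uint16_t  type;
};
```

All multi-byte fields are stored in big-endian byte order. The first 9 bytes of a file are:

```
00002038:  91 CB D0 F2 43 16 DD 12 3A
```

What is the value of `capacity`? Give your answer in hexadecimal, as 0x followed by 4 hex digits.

`capacity` follows `count` (4 bytes), so it starts at byte offset 4 and occupies 2 bytes.
Bytes at offsets 4..5: 43 16.
Big-endian stores the most-significant byte at the lowest address.
The bytes are already most-significant first: 0x4316.

0x4316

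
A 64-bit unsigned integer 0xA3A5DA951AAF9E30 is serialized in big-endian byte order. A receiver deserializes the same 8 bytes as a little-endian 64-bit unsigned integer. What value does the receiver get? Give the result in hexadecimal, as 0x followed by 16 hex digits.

Stored big-endian, the bytes at ascending addresses are A3 A5 DA 95 1A AF 9E 30.
Read back as little-endian, the first byte is least significant, giving 0x309EAF1A95DAA5A3.

0x309EAF1A95DAA5A3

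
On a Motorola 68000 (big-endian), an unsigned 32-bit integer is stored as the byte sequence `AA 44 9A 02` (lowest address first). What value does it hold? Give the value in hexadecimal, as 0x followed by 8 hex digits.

0xAA449A02

Big-endian stores the most-significant byte at the lowest address.
The bytes are already most-significant first: 0xAA449A02.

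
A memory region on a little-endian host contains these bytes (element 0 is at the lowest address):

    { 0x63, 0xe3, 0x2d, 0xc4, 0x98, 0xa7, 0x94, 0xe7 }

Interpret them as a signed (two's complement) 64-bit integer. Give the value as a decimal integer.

In little-endian order the low byte comes first in memory.
Reassemble most-significant byte first: E7 94 A7 98 C4 2D E3 63 → 0xE794A798C42DE363.
Top bit is set, so as a signed 64-bit value this is 0xE794A798C42DE363 − 2^64 = -1759597279826812061.

-1759597279826812061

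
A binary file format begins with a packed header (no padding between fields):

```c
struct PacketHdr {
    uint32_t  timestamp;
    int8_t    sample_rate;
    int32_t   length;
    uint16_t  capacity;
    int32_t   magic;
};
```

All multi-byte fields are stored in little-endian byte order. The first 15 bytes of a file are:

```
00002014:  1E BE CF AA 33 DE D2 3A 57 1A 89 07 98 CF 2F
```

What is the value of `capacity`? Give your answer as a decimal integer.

`capacity` follows `timestamp` (4 B), `sample_rate` (1 B), `length` (4 B), so it starts at offset 4 + 1 + 4 = 9 and occupies 2 bytes.
Bytes at offsets 9..10: 1A 89.
In little-endian order the low byte comes first in memory.
Reassemble most-significant byte first: 89 1A → 0x891A.
0x891A = 35098.

35098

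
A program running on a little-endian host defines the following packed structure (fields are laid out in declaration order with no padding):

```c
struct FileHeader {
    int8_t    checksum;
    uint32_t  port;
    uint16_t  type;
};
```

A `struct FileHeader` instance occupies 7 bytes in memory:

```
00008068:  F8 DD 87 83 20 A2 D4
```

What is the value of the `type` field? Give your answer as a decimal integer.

`type` follows `checksum` (1 B), `port` (4 B), so it starts at offset 1 + 4 = 5 and occupies 2 bytes.
Bytes at offsets 5..6: A2 D4.
Little-endian: lowest address holds the least-significant byte.
Reassemble most-significant byte first: D4 A2 → 0xD4A2.
0xD4A2 = 54434.

54434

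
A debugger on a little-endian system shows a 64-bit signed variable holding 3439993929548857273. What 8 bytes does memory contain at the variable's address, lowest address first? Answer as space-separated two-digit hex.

3439993929548857273 in hexadecimal, padded to 64 bits, is 0x2FBD5040C8427FB9.
Split into bytes (most-significant first): 2F BD 50 40 C8 42 7F B9.
Little-endian stores the least-significant byte at the lowest address.
So at ascending addresses the bytes are B9 7F 42 C8 40 50 BD 2F.

B9 7F 42 C8 40 50 BD 2F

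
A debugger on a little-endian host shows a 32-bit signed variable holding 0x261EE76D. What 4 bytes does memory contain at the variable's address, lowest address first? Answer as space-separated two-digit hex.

6D E7 1E 26

Split into bytes (most-significant first): 26 1E E7 6D.
Little-endian: lowest address holds the least-significant byte.
So at ascending addresses the bytes are 6D E7 1E 26.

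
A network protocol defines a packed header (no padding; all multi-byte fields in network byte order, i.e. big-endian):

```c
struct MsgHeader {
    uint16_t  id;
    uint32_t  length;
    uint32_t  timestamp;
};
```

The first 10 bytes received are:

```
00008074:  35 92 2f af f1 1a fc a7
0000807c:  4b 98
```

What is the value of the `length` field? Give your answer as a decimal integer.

800059674

`length` follows `id` (2 bytes), so it starts at byte offset 2 and occupies 4 bytes.
Bytes at offsets 2..5: 2F AF F1 1A.
Big-endian: lowest address holds the most-significant byte.
The bytes are already most-significant first: 0x2FAFF11A.
0x2FAFF11A = 800059674.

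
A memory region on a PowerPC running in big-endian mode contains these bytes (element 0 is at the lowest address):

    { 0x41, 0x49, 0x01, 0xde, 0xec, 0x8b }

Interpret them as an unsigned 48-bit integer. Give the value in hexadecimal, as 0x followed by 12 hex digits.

0x414901DEEC8B

In big-endian order the high byte comes first in memory.
The bytes are already most-significant first: 0x414901DEEC8B.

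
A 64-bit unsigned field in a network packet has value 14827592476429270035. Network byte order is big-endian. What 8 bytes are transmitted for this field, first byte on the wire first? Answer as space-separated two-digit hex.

14827592476429270035 in hexadecimal, padded to 64 bits, is 0xCDC630CC1FD23C13.
Split into bytes (most-significant first): CD C6 30 CC 1F D2 3C 13.
In big-endian order the high byte comes first in memory.
So the memory order matches the most-significant-first order: CD C6 30 CC 1F D2 3C 13.

CD C6 30 CC 1F D2 3C 13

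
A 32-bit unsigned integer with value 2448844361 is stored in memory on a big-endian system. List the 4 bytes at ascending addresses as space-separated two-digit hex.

91 F6 66 49

2448844361 in hexadecimal, padded to 32 bits, is 0x91F66649.
Split into bytes (most-significant first): 91 F6 66 49.
Big-endian stores the most-significant byte at the lowest address.
So the memory order matches the most-significant-first order: 91 F6 66 49.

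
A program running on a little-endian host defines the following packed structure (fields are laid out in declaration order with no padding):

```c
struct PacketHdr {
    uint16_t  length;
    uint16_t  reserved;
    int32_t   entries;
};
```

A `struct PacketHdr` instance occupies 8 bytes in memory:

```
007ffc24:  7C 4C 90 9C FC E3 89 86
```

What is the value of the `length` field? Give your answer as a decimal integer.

19580

`length` is the first field, at byte offset 0, occupying 2 bytes.
Bytes at offsets 0..1: 7C 4C.
Little-endian: lowest address holds the least-significant byte.
Reassemble most-significant byte first: 4C 7C → 0x4C7C.
0x4C7C = 19580.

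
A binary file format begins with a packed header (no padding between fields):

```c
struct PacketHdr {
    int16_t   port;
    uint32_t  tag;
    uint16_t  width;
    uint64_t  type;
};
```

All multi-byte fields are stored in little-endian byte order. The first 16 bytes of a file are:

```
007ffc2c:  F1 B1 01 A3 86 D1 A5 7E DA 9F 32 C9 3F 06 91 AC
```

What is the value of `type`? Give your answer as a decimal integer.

`type` follows `port` (2 B), `tag` (4 B), `width` (2 B), so it starts at offset 2 + 4 + 2 = 8 and occupies 8 bytes.
Bytes at offsets 8..15: DA 9F 32 C9 3F 06 91 AC.
In little-endian order the low byte comes first in memory.
Reassemble most-significant byte first: AC 91 06 3F C9 32 9F DA → 0xAC91063FC9329FDA.
0xAC91063FC9329FDA = 12434726917174894554.

12434726917174894554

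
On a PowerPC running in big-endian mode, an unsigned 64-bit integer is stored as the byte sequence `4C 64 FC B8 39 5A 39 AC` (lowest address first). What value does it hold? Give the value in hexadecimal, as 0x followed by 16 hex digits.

0x4C64FCB8395A39AC

Big-endian stores the most-significant byte at the lowest address.
The bytes are already most-significant first: 0x4C64FCB8395A39AC.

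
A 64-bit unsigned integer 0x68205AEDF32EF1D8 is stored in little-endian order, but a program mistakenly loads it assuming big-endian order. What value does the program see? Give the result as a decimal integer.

Stored little-endian, the bytes at ascending addresses are D8 F1 2E F3 ED 5A 20 68.
Read back as big-endian, the last byte is least significant, giving 0xD8F12EF3ED5A2068.
0xD8F12EF3ED5A2068 = 15632327406773739624.

15632327406773739624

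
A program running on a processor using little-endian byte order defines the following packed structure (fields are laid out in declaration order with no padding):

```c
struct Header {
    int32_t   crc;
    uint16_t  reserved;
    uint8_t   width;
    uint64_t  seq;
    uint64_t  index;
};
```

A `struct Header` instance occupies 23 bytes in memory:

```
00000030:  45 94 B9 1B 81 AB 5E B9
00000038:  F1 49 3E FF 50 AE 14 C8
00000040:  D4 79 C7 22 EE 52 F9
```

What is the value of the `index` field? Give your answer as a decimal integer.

17965683696677278920

`index` follows `crc` (4 B), `reserved` (2 B), `width` (1 B), `seq` (8 B), so it starts at offset 4 + 2 + 1 + 8 = 15 and occupies 8 bytes.
Bytes at offsets 15..22: C8 D4 79 C7 22 EE 52 F9.
Little-endian: lowest address holds the least-significant byte.
Reassemble most-significant byte first: F9 52 EE 22 C7 79 D4 C8 → 0xF952EE22C779D4C8.
0xF952EE22C779D4C8 = 17965683696677278920.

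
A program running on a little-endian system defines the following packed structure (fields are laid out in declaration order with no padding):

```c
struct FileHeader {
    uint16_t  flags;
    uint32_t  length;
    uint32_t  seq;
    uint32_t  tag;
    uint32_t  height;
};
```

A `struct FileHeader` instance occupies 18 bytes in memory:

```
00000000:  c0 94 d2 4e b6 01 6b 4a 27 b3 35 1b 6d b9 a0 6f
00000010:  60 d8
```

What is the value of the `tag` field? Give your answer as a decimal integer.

3110935349

`tag` follows `flags` (2 B), `length` (4 B), `seq` (4 B), so it starts at offset 2 + 4 + 4 = 10 and occupies 4 bytes.
Bytes at offsets 10..13: 35 1B 6D B9.
Little-endian: lowest address holds the least-significant byte.
Reassemble most-significant byte first: B9 6D 1B 35 → 0xB96D1B35.
0xB96D1B35 = 3110935349.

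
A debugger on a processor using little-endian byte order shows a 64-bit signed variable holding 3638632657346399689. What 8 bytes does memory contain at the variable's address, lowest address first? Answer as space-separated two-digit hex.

3638632657346399689 in hexadecimal, padded to 64 bits, is 0x327F051FA1448DC9.
Split into bytes (most-significant first): 32 7F 05 1F A1 44 8D C9.
In little-endian order the low byte comes first in memory.
So at ascending addresses the bytes are C9 8D 44 A1 1F 05 7F 32.

C9 8D 44 A1 1F 05 7F 32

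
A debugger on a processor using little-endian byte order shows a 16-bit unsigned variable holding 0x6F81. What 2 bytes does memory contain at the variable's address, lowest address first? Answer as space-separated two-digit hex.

Split into bytes (most-significant first): 6F 81.
In little-endian order the low byte comes first in memory.
So at ascending addresses the bytes are 81 6F.

81 6F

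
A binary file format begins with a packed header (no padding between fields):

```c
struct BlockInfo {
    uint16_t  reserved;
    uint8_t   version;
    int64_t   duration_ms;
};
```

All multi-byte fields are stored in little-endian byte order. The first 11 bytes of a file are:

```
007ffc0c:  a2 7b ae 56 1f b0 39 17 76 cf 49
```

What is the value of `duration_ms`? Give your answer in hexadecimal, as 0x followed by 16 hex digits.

`duration_ms` follows `reserved` (2 B), `version` (1 B), so it starts at offset 2 + 1 = 3 and occupies 8 bytes.
Bytes at offsets 3..10: 56 1F B0 39 17 76 CF 49.
In little-endian order the low byte comes first in memory.
Reassemble most-significant byte first: 49 CF 76 17 39 B0 1F 56 → 0x49CF761739B01F56.

0x49CF761739B01F56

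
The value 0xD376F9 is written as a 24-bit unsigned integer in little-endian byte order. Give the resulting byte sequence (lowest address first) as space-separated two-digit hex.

F9 76 D3

Split into bytes (most-significant first): D3 76 F9.
Little-endian stores the least-significant byte at the lowest address.
So at ascending addresses the bytes are F9 76 D3.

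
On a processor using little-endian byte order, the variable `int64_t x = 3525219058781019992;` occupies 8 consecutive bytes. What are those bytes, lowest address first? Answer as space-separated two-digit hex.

3525219058781019992 in hexadecimal, padded to 64 bits, is 0x30EC180E7A145F58.
Split into bytes (most-significant first): 30 EC 18 0E 7A 14 5F 58.
Little-endian stores the least-significant byte at the lowest address.
So at ascending addresses the bytes are 58 5F 14 7A 0E 18 EC 30.

58 5F 14 7A 0E 18 EC 30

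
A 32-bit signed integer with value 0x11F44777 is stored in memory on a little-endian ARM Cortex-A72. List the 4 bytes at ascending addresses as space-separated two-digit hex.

77 47 F4 11

Split into bytes (most-significant first): 11 F4 47 77.
Little-endian stores the least-significant byte at the lowest address.
So at ascending addresses the bytes are 77 47 F4 11.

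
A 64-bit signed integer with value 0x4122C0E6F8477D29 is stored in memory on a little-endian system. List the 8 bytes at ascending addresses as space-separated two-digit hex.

Split into bytes (most-significant first): 41 22 C0 E6 F8 47 7D 29.
In little-endian order the low byte comes first in memory.
So at ascending addresses the bytes are 29 7D 47 F8 E6 C0 22 41.

29 7D 47 F8 E6 C0 22 41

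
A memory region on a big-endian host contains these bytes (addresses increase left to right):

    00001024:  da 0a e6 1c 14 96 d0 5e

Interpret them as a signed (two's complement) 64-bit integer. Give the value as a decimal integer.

-2735120815395254178

In big-endian order the high byte comes first in memory.
The bytes are already most-significant first: 0xDA0AE61C1496D05E.
Top bit is set, so as a signed 64-bit value this is 0xDA0AE61C1496D05E − 2^64 = -2735120815395254178.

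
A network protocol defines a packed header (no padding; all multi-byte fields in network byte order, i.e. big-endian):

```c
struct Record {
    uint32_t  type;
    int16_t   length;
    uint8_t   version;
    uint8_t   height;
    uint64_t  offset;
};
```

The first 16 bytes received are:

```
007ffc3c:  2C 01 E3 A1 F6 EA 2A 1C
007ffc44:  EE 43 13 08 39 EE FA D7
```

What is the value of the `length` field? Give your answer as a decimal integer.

`length` follows `type` (4 bytes), so it starts at byte offset 4 and occupies 2 bytes.
Bytes at offsets 4..5: F6 EA.
In big-endian order the high byte comes first in memory.
The bytes are already most-significant first: 0xF6EA.
Top bit is set, so as a signed 16-bit value this is 0xF6EA − 2^16 = -2326.

-2326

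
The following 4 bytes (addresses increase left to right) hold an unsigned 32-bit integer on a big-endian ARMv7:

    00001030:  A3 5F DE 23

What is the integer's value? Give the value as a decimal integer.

In big-endian order the high byte comes first in memory.
The bytes are already most-significant first: 0xA35FDE23.
0xA35FDE23 = 2740968995.

2740968995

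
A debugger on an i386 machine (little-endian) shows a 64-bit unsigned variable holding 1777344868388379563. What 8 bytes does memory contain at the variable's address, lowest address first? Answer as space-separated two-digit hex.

1777344868388379563 in hexadecimal, padded to 64 bits, is 0x18AA65BDB3A71BAB.
Split into bytes (most-significant first): 18 AA 65 BD B3 A7 1B AB.
In little-endian order the low byte comes first in memory.
So at ascending addresses the bytes are AB 1B A7 B3 BD 65 AA 18.

AB 1B A7 B3 BD 65 AA 18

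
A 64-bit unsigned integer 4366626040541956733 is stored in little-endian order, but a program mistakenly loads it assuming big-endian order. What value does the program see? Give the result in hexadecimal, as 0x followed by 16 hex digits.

4366626040541956733 in 64-bit hexadecimal is 0x3C995F3F9D794A7D.
Stored little-endian, the bytes at ascending addresses are 7D 4A 79 9D 3F 5F 99 3C.
Read back as big-endian, the last byte is least significant, giving 0x7D4A799D3F5F993C.

0x7D4A799D3F5F993C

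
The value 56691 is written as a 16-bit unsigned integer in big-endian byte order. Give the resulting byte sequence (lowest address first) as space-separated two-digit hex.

DD 73

56691 in hexadecimal, padded to 16 bits, is 0xDD73.
Split into bytes (most-significant first): DD 73.
Big-endian: lowest address holds the most-significant byte.
So the memory order matches the most-significant-first order: DD 73.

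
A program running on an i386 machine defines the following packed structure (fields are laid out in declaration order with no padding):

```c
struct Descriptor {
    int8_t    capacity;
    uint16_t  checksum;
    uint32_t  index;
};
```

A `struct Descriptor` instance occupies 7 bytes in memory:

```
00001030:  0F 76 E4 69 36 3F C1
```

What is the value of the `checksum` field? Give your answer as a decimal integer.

58486

`checksum` follows `capacity` (1 byte), so it starts at byte offset 1 and occupies 2 bytes.
Bytes at offsets 1..2: 76 E4.
Little-endian stores the least-significant byte at the lowest address.
Reassemble most-significant byte first: E4 76 → 0xE476.
0xE476 = 58486.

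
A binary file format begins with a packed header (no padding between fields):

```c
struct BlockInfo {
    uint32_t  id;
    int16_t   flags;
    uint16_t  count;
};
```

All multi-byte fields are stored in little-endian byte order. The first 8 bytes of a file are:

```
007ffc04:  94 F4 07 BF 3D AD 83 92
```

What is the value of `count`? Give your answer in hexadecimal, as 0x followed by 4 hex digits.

0x9283

`count` follows `id` (4 B), `flags` (2 B), so it starts at offset 4 + 2 = 6 and occupies 2 bytes.
Bytes at offsets 6..7: 83 92.
Little-endian: lowest address holds the least-significant byte.
Reassemble most-significant byte first: 92 83 → 0x9283.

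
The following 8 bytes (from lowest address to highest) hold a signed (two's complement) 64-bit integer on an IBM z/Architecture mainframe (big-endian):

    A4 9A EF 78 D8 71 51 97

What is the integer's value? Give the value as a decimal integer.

-6585688202769509993

In big-endian order the high byte comes first in memory.
The bytes are already most-significant first: 0xA49AEF78D8715197.
Top bit is set, so as a signed 64-bit value this is 0xA49AEF78D8715197 − 2^64 = -6585688202769509993.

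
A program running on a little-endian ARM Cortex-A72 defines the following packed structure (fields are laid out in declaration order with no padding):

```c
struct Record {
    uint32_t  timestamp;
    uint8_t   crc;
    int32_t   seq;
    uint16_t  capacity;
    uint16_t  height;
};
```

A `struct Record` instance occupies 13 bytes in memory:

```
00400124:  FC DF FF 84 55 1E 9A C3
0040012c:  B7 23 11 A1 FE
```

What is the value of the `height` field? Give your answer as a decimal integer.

65185

`height` follows `timestamp` (4 B), `crc` (1 B), `seq` (4 B), `capacity` (2 B), so it starts at offset 4 + 1 + 4 + 2 = 11 and occupies 2 bytes.
Bytes at offsets 11..12: A1 FE.
In little-endian order the low byte comes first in memory.
Reassemble most-significant byte first: FE A1 → 0xFEA1.
0xFEA1 = 65185.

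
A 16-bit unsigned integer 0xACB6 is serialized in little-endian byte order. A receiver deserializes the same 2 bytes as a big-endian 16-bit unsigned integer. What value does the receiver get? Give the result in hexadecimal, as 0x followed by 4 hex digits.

Stored little-endian, the bytes at ascending addresses are B6 AC.
Read back as big-endian, the last byte is least significant, giving 0xB6AC.

0xB6AC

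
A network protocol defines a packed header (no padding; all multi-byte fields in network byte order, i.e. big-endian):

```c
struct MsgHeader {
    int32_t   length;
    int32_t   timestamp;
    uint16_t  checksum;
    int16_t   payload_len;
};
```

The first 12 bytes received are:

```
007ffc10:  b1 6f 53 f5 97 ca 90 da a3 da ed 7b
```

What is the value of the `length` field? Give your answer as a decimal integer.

-1318104075

`length` is the first field, at byte offset 0, occupying 4 bytes.
Bytes at offsets 0..3: B1 6F 53 F5.
In big-endian order the high byte comes first in memory.
The bytes are already most-significant first: 0xB16F53F5.
Top bit is set, so as a signed 32-bit value this is 0xB16F53F5 − 2^32 = -1318104075.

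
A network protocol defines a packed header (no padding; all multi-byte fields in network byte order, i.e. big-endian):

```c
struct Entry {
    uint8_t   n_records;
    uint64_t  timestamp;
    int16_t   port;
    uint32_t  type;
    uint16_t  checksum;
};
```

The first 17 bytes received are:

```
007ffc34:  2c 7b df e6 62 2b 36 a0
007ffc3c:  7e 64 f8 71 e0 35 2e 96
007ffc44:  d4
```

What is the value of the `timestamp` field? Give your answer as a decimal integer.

8926106295777796222

`timestamp` follows `n_records` (1 byte), so it starts at byte offset 1 and occupies 8 bytes.
Bytes at offsets 1..8: 7B DF E6 62 2B 36 A0 7E.
In big-endian order the high byte comes first in memory.
The bytes are already most-significant first: 0x7BDFE6622B36A07E.
0x7BDFE6622B36A07E = 8926106295777796222.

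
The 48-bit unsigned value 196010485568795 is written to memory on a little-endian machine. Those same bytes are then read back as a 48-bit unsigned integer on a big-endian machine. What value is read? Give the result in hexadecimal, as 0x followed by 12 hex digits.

196010485568795 in 48-bit hexadecimal is 0xB2453F5D551B.
Stored little-endian, the bytes at ascending addresses are 1B 55 5D 3F 45 B2.
Read back as big-endian, the last byte is least significant, giving 0x1B555D3F45B2.

0x1B555D3F45B2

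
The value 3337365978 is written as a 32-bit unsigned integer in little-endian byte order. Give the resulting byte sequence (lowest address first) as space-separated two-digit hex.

DA 29 EC C6

3337365978 in hexadecimal, padded to 32 bits, is 0xC6EC29DA.
Split into bytes (most-significant first): C6 EC 29 DA.
Little-endian stores the least-significant byte at the lowest address.
So at ascending addresses the bytes are DA 29 EC C6.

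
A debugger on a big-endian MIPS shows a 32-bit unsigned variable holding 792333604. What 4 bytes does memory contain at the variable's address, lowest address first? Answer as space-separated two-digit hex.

2F 3A 0D 24

792333604 in hexadecimal, padded to 32 bits, is 0x2F3A0D24.
Split into bytes (most-significant first): 2F 3A 0D 24.
Big-endian: lowest address holds the most-significant byte.
So the memory order matches the most-significant-first order: 2F 3A 0D 24.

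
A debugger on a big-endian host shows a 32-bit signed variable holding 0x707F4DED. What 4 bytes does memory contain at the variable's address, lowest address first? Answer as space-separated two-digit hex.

Split into bytes (most-significant first): 70 7F 4D ED.
Big-endian stores the most-significant byte at the lowest address.
So the memory order matches the most-significant-first order: 70 7F 4D ED.

70 7F 4D ED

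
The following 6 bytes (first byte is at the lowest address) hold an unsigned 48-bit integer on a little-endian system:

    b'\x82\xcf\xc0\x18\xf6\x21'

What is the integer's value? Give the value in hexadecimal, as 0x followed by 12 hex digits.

In little-endian order the low byte comes first in memory.
Reassemble most-significant byte first: 21 F6 18 C0 CF 82 → 0x21F618C0CF82.

0x21F618C0CF82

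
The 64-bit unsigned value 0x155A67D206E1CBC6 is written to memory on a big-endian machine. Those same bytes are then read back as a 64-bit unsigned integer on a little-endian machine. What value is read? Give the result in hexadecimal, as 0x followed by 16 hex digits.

0xC6CBE106D2675A15

Stored big-endian, the bytes at ascending addresses are 15 5A 67 D2 06 E1 CB C6.
Read back as little-endian, the first byte is least significant, giving 0xC6CBE106D2675A15.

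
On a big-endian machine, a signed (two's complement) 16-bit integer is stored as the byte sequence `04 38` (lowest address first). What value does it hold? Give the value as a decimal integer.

Big-endian stores the most-significant byte at the lowest address.
The bytes are already most-significant first: 0x0438.
0x0438 = 1080.

1080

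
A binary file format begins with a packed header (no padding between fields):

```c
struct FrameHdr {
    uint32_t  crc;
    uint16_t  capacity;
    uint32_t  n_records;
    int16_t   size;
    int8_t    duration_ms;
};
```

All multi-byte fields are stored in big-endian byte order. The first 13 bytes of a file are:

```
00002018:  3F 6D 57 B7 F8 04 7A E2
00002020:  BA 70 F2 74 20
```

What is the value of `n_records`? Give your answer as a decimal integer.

`n_records` follows `crc` (4 B), `capacity` (2 B), so it starts at offset 4 + 2 = 6 and occupies 4 bytes.
Bytes at offsets 6..9: 7A E2 BA 70.
Big-endian: lowest address holds the most-significant byte.
The bytes are already most-significant first: 0x7AE2BA70.
0x7AE2BA70 = 2061679216.

2061679216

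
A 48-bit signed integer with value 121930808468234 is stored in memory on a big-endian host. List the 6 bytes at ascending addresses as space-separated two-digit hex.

6E E5 3A 86 A3 0A

121930808468234 in hexadecimal, padded to 48 bits, is 0x6EE53A86A30A.
Split into bytes (most-significant first): 6E E5 3A 86 A3 0A.
Big-endian: lowest address holds the most-significant byte.
So the memory order matches the most-significant-first order: 6E E5 3A 86 A3 0A.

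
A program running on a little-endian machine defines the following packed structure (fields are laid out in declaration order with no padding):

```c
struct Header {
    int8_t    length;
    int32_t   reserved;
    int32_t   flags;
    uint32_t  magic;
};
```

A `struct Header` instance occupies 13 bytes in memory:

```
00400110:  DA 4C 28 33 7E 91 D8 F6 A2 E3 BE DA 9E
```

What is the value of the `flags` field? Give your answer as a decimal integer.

-1560881007

`flags` follows `length` (1 B), `reserved` (4 B), so it starts at offset 1 + 4 = 5 and occupies 4 bytes.
Bytes at offsets 5..8: 91 D8 F6 A2.
Little-endian: lowest address holds the least-significant byte.
Reassemble most-significant byte first: A2 F6 D8 91 → 0xA2F6D891.
Top bit is set, so as a signed 32-bit value this is 0xA2F6D891 − 2^32 = -1560881007.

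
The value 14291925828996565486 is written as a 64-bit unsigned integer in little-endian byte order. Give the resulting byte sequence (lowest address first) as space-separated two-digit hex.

14291925828996565486 in hexadecimal, padded to 64 bits, is 0xC6571ED1D19209EE.
Split into bytes (most-significant first): C6 57 1E D1 D1 92 09 EE.
Little-endian: lowest address holds the least-significant byte.
So at ascending addresses the bytes are EE 09 92 D1 D1 1E 57 C6.

EE 09 92 D1 D1 1E 57 C6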